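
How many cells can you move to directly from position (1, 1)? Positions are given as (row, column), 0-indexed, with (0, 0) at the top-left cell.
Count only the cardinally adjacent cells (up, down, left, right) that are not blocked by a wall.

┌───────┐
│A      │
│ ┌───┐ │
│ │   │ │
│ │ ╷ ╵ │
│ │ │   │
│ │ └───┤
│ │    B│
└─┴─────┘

Checking passable neighbors of (1, 1):
Neighbors: (2, 1), (1, 2)
Count: 2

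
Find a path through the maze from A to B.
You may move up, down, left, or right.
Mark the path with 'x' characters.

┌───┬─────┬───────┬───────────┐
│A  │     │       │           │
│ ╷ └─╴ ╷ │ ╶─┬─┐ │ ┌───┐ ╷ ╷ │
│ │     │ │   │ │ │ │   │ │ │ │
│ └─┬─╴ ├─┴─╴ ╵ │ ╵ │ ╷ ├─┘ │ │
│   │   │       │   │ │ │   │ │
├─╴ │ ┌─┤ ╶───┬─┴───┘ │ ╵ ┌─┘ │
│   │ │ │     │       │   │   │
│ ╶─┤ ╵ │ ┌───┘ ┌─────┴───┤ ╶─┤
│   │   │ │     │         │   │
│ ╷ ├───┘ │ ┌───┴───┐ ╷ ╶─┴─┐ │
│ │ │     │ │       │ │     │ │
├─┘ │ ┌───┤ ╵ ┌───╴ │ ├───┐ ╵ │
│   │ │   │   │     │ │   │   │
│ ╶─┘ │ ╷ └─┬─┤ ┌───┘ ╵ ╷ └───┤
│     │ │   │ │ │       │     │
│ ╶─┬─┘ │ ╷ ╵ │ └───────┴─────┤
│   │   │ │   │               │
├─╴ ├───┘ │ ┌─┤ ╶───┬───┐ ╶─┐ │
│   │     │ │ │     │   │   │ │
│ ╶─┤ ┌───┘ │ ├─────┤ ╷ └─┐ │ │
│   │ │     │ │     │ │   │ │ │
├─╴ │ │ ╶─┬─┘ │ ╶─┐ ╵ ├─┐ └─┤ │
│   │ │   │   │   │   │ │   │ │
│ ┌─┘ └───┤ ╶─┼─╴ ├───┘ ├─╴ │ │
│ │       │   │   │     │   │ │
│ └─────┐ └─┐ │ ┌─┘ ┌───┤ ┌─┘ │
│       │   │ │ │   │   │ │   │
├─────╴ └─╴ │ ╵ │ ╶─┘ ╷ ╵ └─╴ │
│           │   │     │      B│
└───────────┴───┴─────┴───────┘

Finding the shortest path through the maze:
Path length: 78 steps
Directions: down → down → right → down → left → down → right → down → down → left → down → right → right → up → up → right → right → up → up → up → right → right → up → left → up → right → right → right → down → down → right → up → up → right → right → right → right → down → down → left → down → left → up → up → left → down → down → left → left → left → down → left → left → down → down → right → up → right → right → right → down → left → left → down → down → right → right → right → right → right → right → right → down → down → down → down → down → down

Solution:

┌───┬─────┬───────┬───────────┐
│A  │     │x x x x│x x x x x  │
│ ╷ └─╴ ╷ │ ╶─┬─┐ │ ┌───┐ ╷ ╷ │
│x│     │ │x x│ │x│x│x x│ │x│ │
│ └─┬─╴ ├─┴─╴ ╵ │ ╵ │ ╷ ├─┘ │ │
│x x│   │x x x  │x x│x│x│x x│ │
├─╴ │ ┌─┤ ╶───┬─┴───┘ │ ╵ ┌─┘ │
│x x│ │ │x    │x x x x│x x│   │
│ ╶─┤ ╵ │ ┌───┘ ┌─────┴───┤ ╶─┤
│x x│   │x│x x x│         │   │
│ ╷ ├───┘ │ ┌───┴───┐ ╷ ╶─┴─┐ │
│ │x│x x x│x│x x x x│ │     │ │
├─┘ │ ┌───┤ ╵ ┌───╴ │ ├───┐ ╵ │
│x x│x│   │x x│x x x│ │   │   │
│ ╶─┘ │ ╷ └─┬─┤ ┌───┘ ╵ ╷ └───┤
│x x x│ │   │ │x│       │     │
│ ╶─┬─┘ │ ╷ ╵ │ └───────┴─────┤
│   │   │ │   │x x x x x x x x│
├─╴ ├───┘ │ ┌─┤ ╶───┬───┐ ╶─┐ │
│   │     │ │ │     │   │   │x│
│ ╶─┤ ┌───┘ │ ├─────┤ ╷ └─┐ │ │
│   │ │     │ │     │ │   │ │x│
├─╴ │ │ ╶─┬─┘ │ ╶─┐ ╵ ├─┐ └─┤ │
│   │ │   │   │   │   │ │   │x│
│ ┌─┘ └───┤ ╶─┼─╴ ├───┘ ├─╴ │ │
│ │       │   │   │     │   │x│
│ └─────┐ └─┐ │ ┌─┘ ┌───┤ ┌─┘ │
│       │   │ │ │   │   │ │  x│
├─────╴ └─╴ │ ╵ │ ╶─┘ ╷ ╵ └─╴ │
│           │   │     │      B│
└───────────┴───┴─────┴───────┘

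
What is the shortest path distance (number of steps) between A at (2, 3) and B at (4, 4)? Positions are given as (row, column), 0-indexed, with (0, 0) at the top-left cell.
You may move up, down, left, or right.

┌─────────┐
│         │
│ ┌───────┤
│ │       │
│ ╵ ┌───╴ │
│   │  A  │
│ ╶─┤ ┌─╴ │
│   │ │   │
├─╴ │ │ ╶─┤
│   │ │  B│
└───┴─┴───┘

Finding path from (2, 3) to (4, 4):
Path: (2,3) → (2,4) → (3,4) → (3,3) → (4,3) → (4,4)
Distance: 5 steps

Solution:

┌─────────┐
│         │
│ ┌───────┤
│ │       │
│ ╵ ┌───╴ │
│   │  A ↓│
│ ╶─┤ ┌─╴ │
│   │ │↓ ↲│
├─╴ │ │ ╶─┤
│   │ │↳ B│
└───┴─┴───┘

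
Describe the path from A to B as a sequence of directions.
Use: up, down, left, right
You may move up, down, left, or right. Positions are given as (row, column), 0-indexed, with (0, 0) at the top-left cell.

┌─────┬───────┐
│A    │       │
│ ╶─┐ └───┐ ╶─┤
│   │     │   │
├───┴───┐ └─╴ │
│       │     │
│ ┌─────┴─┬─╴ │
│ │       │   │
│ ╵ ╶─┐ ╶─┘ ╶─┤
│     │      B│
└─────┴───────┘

Finding the path and converting it to directions:
Path through cells: (0,0) → (0,1) → (0,2) → (1,2) → (1,3) → (1,4) → (2,4) → (2,5) → (2,6) → (3,6) → (3,5) → (4,5) → (4,6)
Directions: right, right, down, right, right, down, right, right, down, left, down, right

Solution:

┌─────┬───────┐
│A → ↓│       │
│ ╶─┐ └───┐ ╶─┤
│   │↳ → ↓│   │
├───┴───┐ └─╴ │
│       │↳ → ↓│
│ ┌─────┴─┬─╴ │
│ │       │↓ ↲│
│ ╵ ╶─┐ ╶─┘ ╶─┤
│     │    ↳ B│
└─────┴───────┘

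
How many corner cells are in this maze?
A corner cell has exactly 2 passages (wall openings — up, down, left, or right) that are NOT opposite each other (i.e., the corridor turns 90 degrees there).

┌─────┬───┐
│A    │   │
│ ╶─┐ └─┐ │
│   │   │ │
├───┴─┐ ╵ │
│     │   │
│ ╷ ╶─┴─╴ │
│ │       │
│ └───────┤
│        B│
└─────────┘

Counting corner cells (2 non-opposite passages):
Total corners: 11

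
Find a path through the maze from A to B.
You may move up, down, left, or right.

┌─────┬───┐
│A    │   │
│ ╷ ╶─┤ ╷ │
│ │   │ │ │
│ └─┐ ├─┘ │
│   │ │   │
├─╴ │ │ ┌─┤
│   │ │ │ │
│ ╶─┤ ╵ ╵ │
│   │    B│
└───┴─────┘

Finding the shortest path through the maze:
Path length: 8 steps
Directions: right → down → right → down → down → down → right → right

Solution:

┌─────┬───┐
│A ↓  │   │
│ ╷ ╶─┤ ╷ │
│ │↳ ↓│ │ │
│ └─┐ ├─┘ │
│   │↓│   │
├─╴ │ │ ┌─┤
│   │↓│ │ │
│ ╶─┤ ╵ ╵ │
│   │↳ → B│
└───┴─────┘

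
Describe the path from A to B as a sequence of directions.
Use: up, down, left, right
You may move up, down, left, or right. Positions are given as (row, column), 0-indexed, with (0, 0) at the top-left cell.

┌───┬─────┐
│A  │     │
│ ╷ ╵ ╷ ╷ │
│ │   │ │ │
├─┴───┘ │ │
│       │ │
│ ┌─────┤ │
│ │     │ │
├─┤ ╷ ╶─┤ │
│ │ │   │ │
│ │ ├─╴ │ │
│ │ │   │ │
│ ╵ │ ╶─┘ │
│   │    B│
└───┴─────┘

Finding the path and converting it to directions:
Path through cells: (0,0) → (0,1) → (1,1) → (1,2) → (0,2) → (0,3) → (0,4) → (1,4) → (2,4) → (3,4) → (4,4) → (5,4) → (6,4)
Directions: right, down, right, up, right, right, down, down, down, down, down, down

Solution:

┌───┬─────┐
│A ↓│↱ → ↓│
│ ╷ ╵ ╷ ╷ │
│ │↳ ↑│ │↓│
├─┴───┘ │ │
│       │↓│
│ ┌─────┤ │
│ │     │↓│
├─┤ ╷ ╶─┤ │
│ │ │   │↓│
│ │ ├─╴ │ │
│ │ │   │↓│
│ ╵ │ ╶─┘ │
│   │    B│
└───┴─────┘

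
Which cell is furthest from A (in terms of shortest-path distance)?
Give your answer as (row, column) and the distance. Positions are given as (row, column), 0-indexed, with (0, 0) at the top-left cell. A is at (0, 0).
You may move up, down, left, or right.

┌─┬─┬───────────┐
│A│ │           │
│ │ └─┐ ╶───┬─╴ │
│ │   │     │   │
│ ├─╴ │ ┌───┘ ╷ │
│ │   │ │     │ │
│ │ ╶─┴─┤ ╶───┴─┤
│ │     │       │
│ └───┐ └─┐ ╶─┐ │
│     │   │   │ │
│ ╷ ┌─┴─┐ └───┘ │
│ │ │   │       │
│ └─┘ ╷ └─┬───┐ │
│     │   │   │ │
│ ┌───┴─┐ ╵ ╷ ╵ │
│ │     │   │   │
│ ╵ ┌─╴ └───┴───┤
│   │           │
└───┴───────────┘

Computing BFS distances from A to all cells:
Furthest cell: (1, 5)
Distance: 38 steps

Path from A to the furthest cell:

┌─┬─┬───────────┐
│A│ │  ↓ ← ← ← ↰│
│ │ └─┐ ╶───┬─╴ │
│↓│   │↳ → B│↱ ↑│
│ ├─╴ │ ┌───┘ ╷ │
│↓│   │ │↱ → ↑│ │
│ │ ╶─┴─┤ ╶───┴─┤
│↓│     │↑ ← ← ↰│
│ └───┐ └─┐ ╶─┐ │
│↓    │   │   │↑│
│ ╷ ┌─┴─┐ └───┘ │
│↓│ │↱ ↓│      ↑│
│ └─┘ ╷ └─┬───┐ │
│↳ → ↑│↳ ↓│↱ ↓│↑│
│ ┌───┴─┐ ╵ ╷ ╵ │
│ │     │↳ ↑│↳ ↑│
│ ╵ ┌─╴ └───┴───┤
│   │           │
└───┴───────────┘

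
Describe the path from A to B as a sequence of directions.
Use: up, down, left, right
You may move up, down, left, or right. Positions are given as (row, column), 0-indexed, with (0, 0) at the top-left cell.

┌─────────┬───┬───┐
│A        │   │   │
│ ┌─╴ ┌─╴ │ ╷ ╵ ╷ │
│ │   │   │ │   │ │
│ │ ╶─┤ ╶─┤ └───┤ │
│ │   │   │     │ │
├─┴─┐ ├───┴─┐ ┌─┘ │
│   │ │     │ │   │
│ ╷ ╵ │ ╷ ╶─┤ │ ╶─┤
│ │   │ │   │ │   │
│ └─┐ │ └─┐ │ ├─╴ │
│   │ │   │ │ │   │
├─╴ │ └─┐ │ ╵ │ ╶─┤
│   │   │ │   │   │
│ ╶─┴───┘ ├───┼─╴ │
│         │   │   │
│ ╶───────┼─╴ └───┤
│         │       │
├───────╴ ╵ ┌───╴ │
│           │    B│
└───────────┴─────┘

Finding the path and converting it to directions:
Path through cells: (0,0) → (0,1) → (0,2) → (1,2) → (1,1) → (2,1) → (2,2) → (3,2) → (4,2) → (4,1) → (3,1) → (3,0) → (4,0) → (5,0) → (5,1) → (6,1) → (6,0) → (7,0) → (8,0) → (8,1) → (8,2) → (8,3) → (8,4) → (9,4) → (9,5) → (8,5) → (8,6) → (8,7) → (8,8) → (9,8)
Directions: right, right, down, left, down, right, down, down, left, up, left, down, down, right, down, left, down, down, right, right, right, right, down, right, up, right, right, right, down

Solution:

┌─────────┬───┬───┐
│A → ↓    │   │   │
│ ┌─╴ ┌─╴ │ ╷ ╵ ╷ │
│ │↓ ↲│   │ │   │ │
│ │ ╶─┤ ╶─┤ └───┤ │
│ │↳ ↓│   │     │ │
├─┴─┐ ├───┴─┐ ┌─┘ │
│↓ ↰│↓│     │ │   │
│ ╷ ╵ │ ╷ ╶─┤ │ ╶─┤
│↓│↑ ↲│ │   │ │   │
│ └─┐ │ └─┐ │ ├─╴ │
│↳ ↓│ │   │ │ │   │
├─╴ │ └─┐ │ ╵ │ ╶─┤
│↓ ↲│   │ │   │   │
│ ╶─┴───┘ ├───┼─╴ │
│↓        │   │   │
│ ╶───────┼─╴ └───┤
│↳ → → → ↓│↱ → → ↓│
├───────╴ ╵ ┌───╴ │
│        ↳ ↑│    B│
└───────────┴─────┘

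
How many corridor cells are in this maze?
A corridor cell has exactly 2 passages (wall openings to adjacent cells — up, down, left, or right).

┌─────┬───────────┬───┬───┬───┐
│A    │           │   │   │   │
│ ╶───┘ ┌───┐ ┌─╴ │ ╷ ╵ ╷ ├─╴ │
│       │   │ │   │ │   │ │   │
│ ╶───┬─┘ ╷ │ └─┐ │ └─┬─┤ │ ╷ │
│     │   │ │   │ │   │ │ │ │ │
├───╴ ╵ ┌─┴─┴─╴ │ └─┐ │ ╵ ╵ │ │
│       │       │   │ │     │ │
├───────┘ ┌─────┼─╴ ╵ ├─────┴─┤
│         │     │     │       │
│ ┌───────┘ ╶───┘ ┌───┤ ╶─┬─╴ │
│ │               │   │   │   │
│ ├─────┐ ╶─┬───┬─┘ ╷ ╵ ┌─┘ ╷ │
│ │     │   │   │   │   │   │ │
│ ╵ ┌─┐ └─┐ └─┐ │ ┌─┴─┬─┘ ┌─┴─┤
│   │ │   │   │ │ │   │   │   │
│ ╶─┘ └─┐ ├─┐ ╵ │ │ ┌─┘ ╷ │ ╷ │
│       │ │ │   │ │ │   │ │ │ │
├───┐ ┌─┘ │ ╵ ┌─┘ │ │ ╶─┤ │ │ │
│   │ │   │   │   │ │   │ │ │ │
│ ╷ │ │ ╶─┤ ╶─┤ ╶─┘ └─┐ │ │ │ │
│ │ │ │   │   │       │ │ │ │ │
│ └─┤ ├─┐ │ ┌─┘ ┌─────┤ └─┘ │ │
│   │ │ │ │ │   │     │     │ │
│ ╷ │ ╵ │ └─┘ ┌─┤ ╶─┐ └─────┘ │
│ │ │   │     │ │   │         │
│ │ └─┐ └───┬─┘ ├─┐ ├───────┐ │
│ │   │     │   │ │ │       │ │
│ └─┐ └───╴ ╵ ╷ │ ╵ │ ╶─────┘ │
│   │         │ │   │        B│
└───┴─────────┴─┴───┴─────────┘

Counting cells with exactly 2 passages:
Total corridor cells: 174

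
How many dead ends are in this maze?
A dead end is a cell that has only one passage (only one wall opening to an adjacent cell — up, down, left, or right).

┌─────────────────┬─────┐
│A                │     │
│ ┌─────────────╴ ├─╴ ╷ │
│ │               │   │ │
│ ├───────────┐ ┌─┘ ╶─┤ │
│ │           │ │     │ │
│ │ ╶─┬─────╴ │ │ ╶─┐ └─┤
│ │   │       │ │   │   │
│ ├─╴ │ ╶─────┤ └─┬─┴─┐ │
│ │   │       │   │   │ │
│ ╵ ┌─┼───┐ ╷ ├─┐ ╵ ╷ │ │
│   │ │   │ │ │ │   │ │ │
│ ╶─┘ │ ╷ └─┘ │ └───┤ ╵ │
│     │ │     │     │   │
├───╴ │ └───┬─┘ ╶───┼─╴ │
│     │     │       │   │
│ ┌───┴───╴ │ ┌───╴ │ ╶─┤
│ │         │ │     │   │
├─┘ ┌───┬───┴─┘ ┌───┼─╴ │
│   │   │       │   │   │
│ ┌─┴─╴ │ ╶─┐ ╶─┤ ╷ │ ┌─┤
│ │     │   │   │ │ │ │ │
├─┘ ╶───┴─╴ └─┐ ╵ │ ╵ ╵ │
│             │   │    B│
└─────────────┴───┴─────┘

Checking each cell for number of passages:

Dead ends found at positions:
  (0, 9)
  (1, 1)
  (2, 11)
  (3, 9)
  (5, 2)
  (5, 5)
  (5, 7)
  (6, 9)
  (8, 0)
  (8, 6)
  (9, 2)
  (10, 0)
  (10, 11)
  (11, 0)
  (11, 6)
Total dead ends: 15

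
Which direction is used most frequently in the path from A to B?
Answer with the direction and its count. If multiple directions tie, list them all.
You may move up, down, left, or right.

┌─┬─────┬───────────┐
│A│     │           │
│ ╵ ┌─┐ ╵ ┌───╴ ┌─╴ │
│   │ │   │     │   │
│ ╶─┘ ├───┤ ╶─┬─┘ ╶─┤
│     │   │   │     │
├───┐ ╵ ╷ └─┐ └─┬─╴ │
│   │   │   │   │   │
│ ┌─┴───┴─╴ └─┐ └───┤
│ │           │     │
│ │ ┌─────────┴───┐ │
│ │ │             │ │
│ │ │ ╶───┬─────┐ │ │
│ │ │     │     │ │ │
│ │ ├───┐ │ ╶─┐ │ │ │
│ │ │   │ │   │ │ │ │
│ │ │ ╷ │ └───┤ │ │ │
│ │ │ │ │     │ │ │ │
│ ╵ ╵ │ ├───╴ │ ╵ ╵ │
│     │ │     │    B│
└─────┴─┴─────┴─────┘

Directions: down, right, up, right, right, down, right, up, right, right, right, down, left, left, down, right, down, right, down, right, right, down, down, down, down, down
Counts: {'down': 11, 'right': 11, 'up': 2, 'left': 2}
Most common: down and right (tied at 11 times each)

Solution:

┌─┬─────┬───────────┐
│A│↱ → ↓│↱ → → ↓    │
│ ╵ ┌─┐ ╵ ┌───╴ ┌─╴ │
│↳ ↑│ │↳ ↑│↓ ← ↲│   │
│ ╶─┘ ├───┤ ╶─┬─┘ ╶─┤
│     │   │↳ ↓│     │
├───┐ ╵ ╷ └─┐ └─┬─╴ │
│   │   │   │↳ ↓│   │
│ ┌─┴───┴─╴ └─┐ └───┤
│ │           │↳ → ↓│
│ │ ┌─────────┴───┐ │
│ │ │             │↓│
│ │ │ ╶───┬─────┐ │ │
│ │ │     │     │ │↓│
│ │ ├───┐ │ ╶─┐ │ │ │
│ │ │   │ │   │ │ │↓│
│ │ │ ╷ │ └───┤ │ │ │
│ │ │ │ │     │ │ │↓│
│ ╵ ╵ │ ├───╴ │ ╵ ╵ │
│     │ │     │    B│
└─────┴─┴─────┴─────┘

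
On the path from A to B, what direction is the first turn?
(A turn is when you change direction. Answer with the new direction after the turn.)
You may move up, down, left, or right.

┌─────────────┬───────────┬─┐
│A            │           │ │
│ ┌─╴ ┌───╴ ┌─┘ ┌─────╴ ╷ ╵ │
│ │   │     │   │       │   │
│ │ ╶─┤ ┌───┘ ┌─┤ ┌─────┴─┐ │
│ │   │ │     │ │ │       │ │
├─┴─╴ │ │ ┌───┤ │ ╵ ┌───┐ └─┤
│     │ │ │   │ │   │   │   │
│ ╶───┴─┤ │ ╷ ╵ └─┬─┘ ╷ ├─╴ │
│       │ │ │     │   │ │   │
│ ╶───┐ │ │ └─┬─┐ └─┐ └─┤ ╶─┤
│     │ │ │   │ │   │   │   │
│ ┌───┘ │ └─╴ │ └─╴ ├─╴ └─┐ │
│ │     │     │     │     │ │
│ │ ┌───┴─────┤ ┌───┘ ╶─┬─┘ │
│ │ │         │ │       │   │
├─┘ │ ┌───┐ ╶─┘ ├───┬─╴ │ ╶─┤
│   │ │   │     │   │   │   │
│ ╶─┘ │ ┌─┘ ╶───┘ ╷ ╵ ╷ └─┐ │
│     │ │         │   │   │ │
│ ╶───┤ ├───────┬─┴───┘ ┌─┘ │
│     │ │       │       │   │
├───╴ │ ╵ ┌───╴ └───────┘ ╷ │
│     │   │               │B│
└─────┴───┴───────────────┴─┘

Directions: right, right, down, left, down, right, down, left, left, down, right, right, right, down, down, left, left, down, down, left, down, right, right, up, up, right, right, right, down, right, right, up, up, right, right, up, left, up, left, left, up, left, down, down, right, down, left, left, up, up, up, up, right, right, up, right, up, right, right, right, right, down, left, left, left, down, down, right, up, right, right, right, down, right, down, left, down, right, down, down, left, down, right, down, down, down
First turn direction: down

Solution:

┌─────────────┬───────────┬─┐
│A → ↓        │↱ → → → ↓  │ │
│ ┌─╴ ┌───╴ ┌─┘ ┌─────╴ ╷ ╵ │
│ │↓ ↲│     │↱ ↑│↓ ← ← ↲│   │
│ │ ╶─┤ ┌───┘ ┌─┤ ┌─────┴─┐ │
│ │↳ ↓│ │↱ → ↑│ │↓│↱ → → ↓│ │
├─┴─╴ │ │ ┌───┤ │ ╵ ┌───┐ └─┤
│↓ ← ↲│ │↑│↓ ↰│ │↳ ↑│   │↳ ↓│
│ ╶───┴─┤ │ ╷ ╵ └─┬─┘ ╷ ├─╴ │
│↳ → → ↓│↑│↓│↑ ← ↰│   │ │↓ ↲│
│ ╶───┐ │ │ └─┬─┐ └─┐ └─┤ ╶─┤
│     │↓│↑│↳ ↓│ │↑ ↰│   │↳ ↓│
│ ┌───┘ │ └─╴ │ └─╴ ├─╴ └─┐ │
│ │↓ ← ↲│↑ ← ↲│↱ → ↑│     │↓│
│ │ ┌───┴─────┤ ┌───┘ ╶─┬─┘ │
│ │↓│↱ → → ↓  │↑│       │↓ ↲│
├─┘ │ ┌───┐ ╶─┘ ├───┬─╴ │ ╶─┤
│↓ ↲│↑│   │↳ → ↑│   │   │↳ ↓│
│ ╶─┘ │ ┌─┘ ╶───┘ ╷ ╵ ╷ └─┐ │
│↳ → ↑│ │         │   │   │↓│
│ ╶───┤ ├───────┬─┴───┘ ┌─┘ │
│     │ │       │       │  ↓│
├───╴ │ ╵ ┌───╴ └───────┘ ╷ │
│     │   │               │B│
└─────┴───┴───────────────┴─┘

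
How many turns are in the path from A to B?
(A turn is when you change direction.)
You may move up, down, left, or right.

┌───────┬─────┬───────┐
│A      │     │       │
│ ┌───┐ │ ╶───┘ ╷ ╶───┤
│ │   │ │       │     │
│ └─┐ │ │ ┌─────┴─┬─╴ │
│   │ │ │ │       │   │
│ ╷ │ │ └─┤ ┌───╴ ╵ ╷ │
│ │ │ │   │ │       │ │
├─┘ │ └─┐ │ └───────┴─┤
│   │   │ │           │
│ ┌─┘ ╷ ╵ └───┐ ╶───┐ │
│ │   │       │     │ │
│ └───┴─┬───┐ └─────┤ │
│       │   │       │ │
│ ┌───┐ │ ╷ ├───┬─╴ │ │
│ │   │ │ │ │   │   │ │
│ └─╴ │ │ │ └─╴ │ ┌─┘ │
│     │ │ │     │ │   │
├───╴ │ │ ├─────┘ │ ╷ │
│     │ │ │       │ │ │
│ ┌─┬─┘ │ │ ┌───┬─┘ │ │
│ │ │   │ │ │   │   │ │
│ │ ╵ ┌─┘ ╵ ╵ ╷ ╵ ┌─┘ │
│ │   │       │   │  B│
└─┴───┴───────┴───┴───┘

Directions: right, right, right, down, down, down, right, down, down, right, right, down, right, right, right, down, left, down, down, left, left, left, down, down, right, up, right, down, right, up, right, up, up, right, down, down, down
Number of turns: 21

Solution:

┌───────┬─────┬───────┐
│A → → ↓│     │       │
│ ┌───┐ │ ╶───┘ ╷ ╶───┤
│ │   │↓│       │     │
│ └─┐ │ │ ┌─────┴─┬─╴ │
│   │ │↓│ │       │   │
│ ╷ │ │ └─┤ ┌───╴ ╵ ╷ │
│ │ │ │↳ ↓│ │       │ │
├─┘ │ └─┐ │ └───────┴─┤
│   │   │↓│           │
│ ┌─┘ ╷ ╵ └───┐ ╶───┐ │
│ │   │  ↳ → ↓│     │ │
│ └───┴─┬───┐ └─────┤ │
│       │   │↳ → → ↓│ │
│ ┌───┐ │ ╷ ├───┬─╴ │ │
│ │   │ │ │ │   │↓ ↲│ │
│ └─╴ │ │ │ └─╴ │ ┌─┘ │
│     │ │ │     │↓│↱ ↓│
├───╴ │ │ ├─────┘ │ ╷ │
│     │ │ │↓ ← ← ↲│↑│↓│
│ ┌─┬─┘ │ │ ┌───┬─┘ │ │
│ │ │   │ │↓│↱ ↓│↱ ↑│↓│
│ │ ╵ ┌─┘ ╵ ╵ ╷ ╵ ┌─┘ │
│ │   │    ↳ ↑│↳ ↑│  B│
└─┴───┴───────┴───┴───┘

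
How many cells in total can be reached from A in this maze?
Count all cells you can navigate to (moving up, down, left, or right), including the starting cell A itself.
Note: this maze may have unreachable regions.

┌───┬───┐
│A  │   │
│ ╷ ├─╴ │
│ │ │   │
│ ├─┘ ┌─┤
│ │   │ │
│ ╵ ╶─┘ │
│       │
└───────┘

Using BFS/flood-fill to find all reachable cells from A:
Maze size: 4 × 4 = 16 total cells
All cells are reachable — the maze is fully connected.
Reachable cells: 16

Reachable region (· marks reachable cells):

┌───┬───┐
│A ·│· ·│
│ ╷ ├─╴ │
│·│·│· ·│
│ ├─┘ ┌─┤
│·│· ·│·│
│ ╵ ╶─┘ │
│· · · ·│
└───────┘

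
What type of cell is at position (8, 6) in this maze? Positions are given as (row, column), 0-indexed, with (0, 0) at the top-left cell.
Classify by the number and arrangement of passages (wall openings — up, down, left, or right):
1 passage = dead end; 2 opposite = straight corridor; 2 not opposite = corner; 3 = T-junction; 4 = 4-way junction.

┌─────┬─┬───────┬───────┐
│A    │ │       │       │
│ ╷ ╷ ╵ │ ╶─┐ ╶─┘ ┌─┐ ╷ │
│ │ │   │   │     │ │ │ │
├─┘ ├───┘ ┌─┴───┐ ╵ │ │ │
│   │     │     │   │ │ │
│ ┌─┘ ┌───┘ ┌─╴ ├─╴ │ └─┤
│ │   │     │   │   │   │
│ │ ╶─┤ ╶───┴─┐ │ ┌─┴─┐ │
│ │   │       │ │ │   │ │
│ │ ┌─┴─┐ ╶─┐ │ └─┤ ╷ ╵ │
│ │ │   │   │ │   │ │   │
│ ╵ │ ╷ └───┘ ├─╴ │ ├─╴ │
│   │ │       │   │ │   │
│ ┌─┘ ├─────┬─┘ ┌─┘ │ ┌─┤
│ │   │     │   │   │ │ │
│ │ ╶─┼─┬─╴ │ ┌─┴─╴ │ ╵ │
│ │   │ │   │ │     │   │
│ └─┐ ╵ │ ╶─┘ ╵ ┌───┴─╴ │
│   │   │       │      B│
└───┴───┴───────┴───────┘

Checking cell at (8, 6):
Number of passages: 2
Cell type: straight corridor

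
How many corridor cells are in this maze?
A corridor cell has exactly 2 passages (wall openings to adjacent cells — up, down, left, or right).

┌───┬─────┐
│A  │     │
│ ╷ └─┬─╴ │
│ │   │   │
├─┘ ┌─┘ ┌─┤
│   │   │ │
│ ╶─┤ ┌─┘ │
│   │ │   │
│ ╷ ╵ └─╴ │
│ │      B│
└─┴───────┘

Counting cells with exactly 2 passages:
Total corridor cells: 15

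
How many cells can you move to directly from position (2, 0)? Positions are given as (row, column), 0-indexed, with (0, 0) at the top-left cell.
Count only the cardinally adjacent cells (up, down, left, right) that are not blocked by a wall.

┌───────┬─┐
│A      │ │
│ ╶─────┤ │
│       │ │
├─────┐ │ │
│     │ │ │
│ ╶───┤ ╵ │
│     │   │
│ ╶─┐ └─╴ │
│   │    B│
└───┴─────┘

Checking passable neighbors of (2, 0):
Neighbors: (3, 0), (2, 1)
Count: 2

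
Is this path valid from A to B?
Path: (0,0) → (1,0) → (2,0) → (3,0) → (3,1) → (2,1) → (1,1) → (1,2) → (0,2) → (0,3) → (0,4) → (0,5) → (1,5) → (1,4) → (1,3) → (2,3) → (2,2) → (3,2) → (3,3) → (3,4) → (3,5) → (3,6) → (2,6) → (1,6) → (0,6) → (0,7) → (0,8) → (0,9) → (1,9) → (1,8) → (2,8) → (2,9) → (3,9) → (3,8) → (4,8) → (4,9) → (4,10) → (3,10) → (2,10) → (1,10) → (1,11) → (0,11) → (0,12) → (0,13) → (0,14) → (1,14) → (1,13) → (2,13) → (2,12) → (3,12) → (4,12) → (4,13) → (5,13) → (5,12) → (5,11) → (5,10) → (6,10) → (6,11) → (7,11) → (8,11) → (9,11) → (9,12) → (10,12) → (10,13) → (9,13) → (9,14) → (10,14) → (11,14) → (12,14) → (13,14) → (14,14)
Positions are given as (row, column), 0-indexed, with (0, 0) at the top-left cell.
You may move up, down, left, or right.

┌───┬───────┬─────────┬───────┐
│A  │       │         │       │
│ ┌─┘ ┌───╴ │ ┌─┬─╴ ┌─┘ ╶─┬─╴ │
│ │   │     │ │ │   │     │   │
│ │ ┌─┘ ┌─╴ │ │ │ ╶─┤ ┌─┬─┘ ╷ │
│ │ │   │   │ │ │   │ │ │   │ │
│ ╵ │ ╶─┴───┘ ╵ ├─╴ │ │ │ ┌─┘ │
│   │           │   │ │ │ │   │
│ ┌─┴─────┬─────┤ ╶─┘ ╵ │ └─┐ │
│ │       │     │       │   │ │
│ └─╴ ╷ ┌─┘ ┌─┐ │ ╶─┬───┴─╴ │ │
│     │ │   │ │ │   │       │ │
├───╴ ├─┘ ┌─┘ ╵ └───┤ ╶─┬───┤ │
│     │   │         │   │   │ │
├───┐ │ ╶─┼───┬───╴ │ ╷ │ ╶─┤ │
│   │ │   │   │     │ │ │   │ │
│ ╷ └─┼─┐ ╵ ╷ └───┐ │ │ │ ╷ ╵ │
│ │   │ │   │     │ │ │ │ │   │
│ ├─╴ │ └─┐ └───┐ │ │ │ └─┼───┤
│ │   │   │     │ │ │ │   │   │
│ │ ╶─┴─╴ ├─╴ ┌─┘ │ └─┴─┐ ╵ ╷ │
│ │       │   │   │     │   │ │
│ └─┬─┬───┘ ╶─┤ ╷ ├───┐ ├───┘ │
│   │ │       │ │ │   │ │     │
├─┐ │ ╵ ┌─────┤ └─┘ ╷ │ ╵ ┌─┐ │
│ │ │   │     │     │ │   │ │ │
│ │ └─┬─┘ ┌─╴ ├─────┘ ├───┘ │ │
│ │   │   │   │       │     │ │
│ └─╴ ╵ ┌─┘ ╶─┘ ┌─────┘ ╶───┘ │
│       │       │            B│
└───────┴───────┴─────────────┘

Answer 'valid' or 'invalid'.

Checking path validity:
Result: All consecutive moves are passable.

valid

Correct solution:

┌───┬───────┬─────────┬───────┐
│A  │↱ → → ↓│↱ → → ↓  │↱ → → ↓│
│ ┌─┘ ┌───╴ │ ┌─┬─╴ ┌─┘ ╶─┬─╴ │
│↓│↱ ↑│↓ ← ↲│↑│ │↓ ↲│↱ ↑  │↓ ↲│
│ │ ┌─┘ ┌─╴ │ │ │ ╶─┤ ┌─┬─┘ ╷ │
│↓│↑│↓ ↲│   │↑│ │↳ ↓│↑│ │↓ ↲│ │
│ ╵ │ ╶─┴───┘ ╵ ├─╴ │ │ │ ┌─┘ │
│↳ ↑│↳ → → → ↑  │↓ ↲│↑│ │↓│   │
│ ┌─┴─────┬─────┤ ╶─┘ ╵ │ └─┐ │
│ │       │     │↳ → ↑  │↳ ↓│ │
│ └─╴ ╷ ┌─┘ ┌─┐ │ ╶─┬───┴─╴ │ │
│     │ │   │ │ │   │↓ ← ← ↲│ │
├───╴ ├─┘ ┌─┘ ╵ └───┤ ╶─┬───┤ │
│     │   │         │↳ ↓│   │ │
├───┐ │ ╶─┼───┬───╴ │ ╷ │ ╶─┤ │
│   │ │   │   │     │ │↓│   │ │
│ ╷ └─┼─┐ ╵ ╷ └───┐ │ │ │ ╷ ╵ │
│ │   │ │   │     │ │ │↓│ │   │
│ ├─╴ │ └─┐ └───┐ │ │ │ └─┼───┤
│ │   │   │     │ │ │ │↳ ↓│↱ ↓│
│ │ ╶─┴─╴ ├─╴ ┌─┘ │ └─┴─┐ ╵ ╷ │
│ │       │   │   │     │↳ ↑│↓│
│ └─┬─┬───┘ ╶─┤ ╷ ├───┐ ├───┘ │
│   │ │       │ │ │   │ │    ↓│
├─┐ │ ╵ ┌─────┤ └─┘ ╷ │ ╵ ┌─┐ │
│ │ │   │     │     │ │   │ │↓│
│ │ └─┬─┘ ┌─╴ ├─────┘ ├───┘ │ │
│ │   │   │   │       │     │↓│
│ └─╴ ╵ ┌─┘ ╶─┘ ┌─────┘ ╶───┘ │
│       │       │            B│
└───────┴───────┴─────────────┘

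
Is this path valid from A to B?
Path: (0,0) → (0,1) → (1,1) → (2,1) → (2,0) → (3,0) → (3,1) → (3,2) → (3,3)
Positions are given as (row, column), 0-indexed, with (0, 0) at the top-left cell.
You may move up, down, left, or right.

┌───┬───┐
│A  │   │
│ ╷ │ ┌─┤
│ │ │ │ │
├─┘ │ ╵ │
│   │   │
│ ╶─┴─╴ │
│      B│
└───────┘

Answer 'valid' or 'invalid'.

Checking path validity:
Result: All consecutive moves are passable.

valid

Correct solution:

┌───┬───┐
│A ↓│   │
│ ╷ │ ┌─┤
│ │↓│ │ │
├─┘ │ ╵ │
│↓ ↲│   │
│ ╶─┴─╴ │
│↳ → → B│
└───────┘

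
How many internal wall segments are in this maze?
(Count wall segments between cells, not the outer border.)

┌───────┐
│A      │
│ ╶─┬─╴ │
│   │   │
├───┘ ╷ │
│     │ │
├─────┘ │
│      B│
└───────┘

Counting internal wall segments:
Total internal walls: 9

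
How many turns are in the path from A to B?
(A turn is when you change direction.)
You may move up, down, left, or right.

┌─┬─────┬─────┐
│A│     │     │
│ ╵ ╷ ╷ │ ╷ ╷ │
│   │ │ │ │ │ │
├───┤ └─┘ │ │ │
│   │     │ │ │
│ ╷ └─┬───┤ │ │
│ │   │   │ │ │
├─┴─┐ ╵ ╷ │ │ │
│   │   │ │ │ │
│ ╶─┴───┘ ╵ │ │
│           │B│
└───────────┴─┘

Directions: down, right, up, right, down, down, right, right, up, up, right, right, down, down, down, down, down
Number of turns: 8

Solution:

┌─┬─────┬─────┐
│A│↱ ↓  │↱ → ↓│
│ ╵ ╷ ╷ │ ╷ ╷ │
│↳ ↑│↓│ │↑│ │↓│
├───┤ └─┘ │ │ │
│   │↳ → ↑│ │↓│
│ ╷ └─┬───┤ │ │
│ │   │   │ │↓│
├─┴─┐ ╵ ╷ │ │ │
│   │   │ │ │↓│
│ ╶─┴───┘ ╵ │ │
│           │B│
└───────────┴─┘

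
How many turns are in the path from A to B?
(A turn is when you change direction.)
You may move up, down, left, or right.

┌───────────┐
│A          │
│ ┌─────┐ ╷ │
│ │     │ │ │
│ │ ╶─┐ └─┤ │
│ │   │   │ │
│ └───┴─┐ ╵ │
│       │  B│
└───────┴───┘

Directions: right, right, right, right, right, down, down, down
Number of turns: 1

Solution:

┌───────────┐
│A → → → → ↓│
│ ┌─────┐ ╷ │
│ │     │ │↓│
│ │ ╶─┐ └─┤ │
│ │   │   │↓│
│ └───┴─┐ ╵ │
│       │  B│
└───────┴───┘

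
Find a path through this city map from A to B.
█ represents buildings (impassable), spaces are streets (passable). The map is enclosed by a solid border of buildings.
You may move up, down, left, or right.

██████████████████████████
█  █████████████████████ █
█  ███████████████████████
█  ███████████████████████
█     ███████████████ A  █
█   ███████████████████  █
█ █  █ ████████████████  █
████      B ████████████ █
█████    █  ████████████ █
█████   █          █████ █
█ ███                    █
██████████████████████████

Finding the shortest path from A to B:
Movement: cardinal only
Path length: 25 steps
Directions: right → down → down → right → down → down → down → down → left → left → left → left → left → left → up → left → left → left → left → left → left → left → up → up → left

Solution:

██████████████████████████
█  █████████████████████ █
█  ███████████████████████
█  ███████████████████████
█     ███████████████ A↓ █
█   ███████████████████↓ █
█ █  █ ████████████████↳↓█
████      B↰████████████↓█
█████    █ ↑████████████↓█
█████   █  ↑←←←←←←↰█████↓█
█ ███             ↑←←←←←↲█
██████████████████████████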